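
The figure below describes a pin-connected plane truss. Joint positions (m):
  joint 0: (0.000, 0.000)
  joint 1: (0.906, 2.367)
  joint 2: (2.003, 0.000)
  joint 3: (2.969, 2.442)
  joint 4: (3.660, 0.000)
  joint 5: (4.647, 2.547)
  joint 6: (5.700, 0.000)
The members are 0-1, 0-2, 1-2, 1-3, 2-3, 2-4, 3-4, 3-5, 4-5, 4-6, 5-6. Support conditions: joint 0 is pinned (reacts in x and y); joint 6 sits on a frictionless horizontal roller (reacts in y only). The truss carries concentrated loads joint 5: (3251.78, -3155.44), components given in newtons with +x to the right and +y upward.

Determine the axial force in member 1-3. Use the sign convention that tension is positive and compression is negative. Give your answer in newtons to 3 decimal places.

N=7 nodes, M=11 members, R=3 reactions → 2N=14, M+R=14
member 0 (0-1): L=2.5345, (cx,cy)=(0.3575,0.9339)
member 1 (0-2): L=2.0030, (cx,cy)=(1.0000,0.0000)
member 2 (1-2): L=2.6088, (cx,cy)=(0.4205,-0.9073)
member 3 (1-3): L=2.0644, (cx,cy)=(0.9993,0.0363)
member 4 (2-3): L=2.6261, (cx,cy)=(0.3678,0.9299)
member 5 (2-4): L=1.6570, (cx,cy)=(1.0000,0.0000)
member 6 (3-4): L=2.5379, (cx,cy)=(0.2723,-0.9622)
member 7 (3-5): L=1.6813, (cx,cy)=(0.9980,0.0625)
member 8 (4-5): L=2.7316, (cx,cy)=(0.3613,0.9324)
member 9 (4-6): L=2.0400, (cx,cy)=(1.0000,0.0000)
member 10 (5-6): L=2.7561, (cx,cy)=(0.3821,-0.9241)
solve A·x = −loads:
  F[0-1] = +931.6670 N (tension)
  F[0-2] = +2918.7355 N (tension)
  F[1-2] = -929.9957 N (compression)
  F[1-3] = +724.5784 N (tension)
  F[2-3] = +907.4014 N (tension)
  F[2-4] = +2193.8990 N (tension)
  F[3-4] = -820.9385 N (compression)
  F[3-5] = +1283.9077 N (tension)
  F[4-5] = +847.1600 N (tension)
  F[4-6] = +1664.2718 N (tension)
  F[5-6] = -4356.0099 N (compression)
  Rx@0 = -3251.7800 N
  Ry@0 = -870.1062 N
  Ry@6 = +4025.5462 N

724.578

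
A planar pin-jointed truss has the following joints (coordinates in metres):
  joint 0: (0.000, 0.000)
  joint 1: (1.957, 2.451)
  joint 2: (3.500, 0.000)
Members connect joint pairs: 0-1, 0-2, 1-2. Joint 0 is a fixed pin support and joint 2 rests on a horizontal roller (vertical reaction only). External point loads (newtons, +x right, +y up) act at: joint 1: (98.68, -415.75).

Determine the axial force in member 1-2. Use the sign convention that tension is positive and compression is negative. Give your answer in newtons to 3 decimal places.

N=3 nodes, M=3 members, R=3 reactions → 2N=6, M+R=6
member 0 (0-1): L=3.1364, (cx,cy)=(0.6240,0.7815)
member 1 (0-2): L=3.5000, (cx,cy)=(1.0000,0.0000)
member 2 (1-2): L=2.8962, (cx,cy)=(0.5328,-0.8463)
solve A·x = −loads:
  F[0-1] = -146.1140 N (compression)
  F[0-2] = +189.8487 N (tension)
  F[1-2] = -356.3505 N (compression)
  Rx@0 = -98.6800 N
  Ry@0 = +114.1822 N
  Ry@2 = +301.5678 N

-356.351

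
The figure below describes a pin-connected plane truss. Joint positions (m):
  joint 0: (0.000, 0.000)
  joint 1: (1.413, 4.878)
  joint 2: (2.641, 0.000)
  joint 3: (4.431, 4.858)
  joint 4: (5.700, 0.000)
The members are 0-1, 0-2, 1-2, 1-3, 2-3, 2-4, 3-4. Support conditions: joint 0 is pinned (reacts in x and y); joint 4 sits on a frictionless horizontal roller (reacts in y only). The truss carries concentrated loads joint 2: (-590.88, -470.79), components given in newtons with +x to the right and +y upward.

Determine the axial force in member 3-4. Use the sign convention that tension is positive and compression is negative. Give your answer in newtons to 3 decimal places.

-225.452

N=5 nodes, M=7 members, R=3 reactions → 2N=10, M+R=10
member 0 (0-1): L=5.0785, (cx,cy)=(0.2782,0.9605)
member 1 (0-2): L=2.6410, (cx,cy)=(1.0000,0.0000)
member 2 (1-2): L=5.0302, (cx,cy)=(0.2441,-0.9697)
member 3 (1-3): L=3.0181, (cx,cy)=(1.0000,-0.0066)
member 4 (2-3): L=5.1773, (cx,cy)=(0.3457,0.9383)
member 5 (2-4): L=3.0590, (cx,cy)=(1.0000,0.0000)
member 6 (3-4): L=5.0210, (cx,cy)=(0.2527,-0.9675)
solve A·x = −loads:
  F[0-1] = -263.0437 N (compression)
  F[0-2] = -517.6933 N (compression)
  F[1-2] = +261.4767 N (tension)
  F[1-3] = -137.0229 N (compression)
  F[2-3] = +231.5014 N (tension)
  F[2-4] = +56.9803 N (tension)
  F[3-4] = -225.4521 N (compression)
  Rx@0 = +590.8800 N
  Ry@0 = +252.6573 N
  Ry@4 = +218.1327 N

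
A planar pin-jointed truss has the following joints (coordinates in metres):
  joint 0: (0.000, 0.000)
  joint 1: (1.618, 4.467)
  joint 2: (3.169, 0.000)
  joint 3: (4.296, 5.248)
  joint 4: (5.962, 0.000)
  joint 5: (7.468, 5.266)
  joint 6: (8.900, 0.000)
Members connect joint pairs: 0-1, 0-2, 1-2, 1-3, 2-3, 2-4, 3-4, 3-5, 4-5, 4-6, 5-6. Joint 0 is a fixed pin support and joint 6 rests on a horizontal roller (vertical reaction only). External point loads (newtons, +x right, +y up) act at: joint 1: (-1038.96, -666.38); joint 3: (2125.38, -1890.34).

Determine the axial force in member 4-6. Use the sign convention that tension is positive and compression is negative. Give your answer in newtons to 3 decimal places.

480.071

N=7 nodes, M=11 members, R=3 reactions → 2N=14, M+R=14
member 0 (0-1): L=4.7510, (cx,cy)=(0.3406,0.9402)
member 1 (0-2): L=3.1690, (cx,cy)=(1.0000,0.0000)
member 2 (1-2): L=4.7286, (cx,cy)=(0.3280,-0.9447)
member 3 (1-3): L=2.7896, (cx,cy)=(0.9600,0.2800)
member 4 (2-3): L=5.3676, (cx,cy)=(0.2100,0.9777)
member 5 (2-4): L=2.7930, (cx,cy)=(1.0000,0.0000)
member 6 (3-4): L=5.5061, (cx,cy)=(0.3026,-0.9531)
member 7 (3-5): L=3.1721, (cx,cy)=(1.0000,0.0057)
member 8 (4-5): L=5.4771, (cx,cy)=(0.2750,0.9615)
member 9 (4-6): L=2.9380, (cx,cy)=(1.0000,0.0000)
member 10 (5-6): L=5.4572, (cx,cy)=(0.2624,-0.9650)
solve A·x = −loads:
  F[0-1] = -841.6298 N (compression)
  F[0-2] = +1373.0453 N (tension)
  F[1-2] = +330.9968 N (tension)
  F[1-3] = +670.5845 N (tension)
  F[2-3] = -319.8136 N (compression)
  F[2-4] = +1548.7621 N (tension)
  F[3-4] = -1858.0952 N (compression)
  F[3-5] = -986.5669 N (compression)
  F[4-5] = +1841.9985 N (tension)
  F[4-6] = +480.0709 N (tension)
  F[5-6] = -1829.5099 N (compression)
  Rx@0 = -1086.4200 N
  Ry@0 = +791.3196 N
  Ry@6 = +1765.4004 N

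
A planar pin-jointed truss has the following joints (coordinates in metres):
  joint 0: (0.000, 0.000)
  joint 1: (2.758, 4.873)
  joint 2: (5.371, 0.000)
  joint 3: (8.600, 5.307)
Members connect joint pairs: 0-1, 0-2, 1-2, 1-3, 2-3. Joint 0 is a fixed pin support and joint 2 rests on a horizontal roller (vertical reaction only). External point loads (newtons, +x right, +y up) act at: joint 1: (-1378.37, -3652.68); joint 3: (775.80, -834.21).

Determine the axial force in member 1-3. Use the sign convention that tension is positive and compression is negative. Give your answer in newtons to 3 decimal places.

1347.828

N=4 nodes, M=5 members, R=3 reactions → 2N=8, M+R=8
member 0 (0-1): L=5.5993, (cx,cy)=(0.4926,0.8703)
member 1 (0-2): L=5.3710, (cx,cy)=(1.0000,0.0000)
member 2 (1-2): L=5.5294, (cx,cy)=(0.4726,-0.8813)
member 3 (1-3): L=5.8581, (cx,cy)=(0.9973,0.0741)
member 4 (2-3): L=6.2121, (cx,cy)=(0.5198,0.8543)
solve A·x = −loads:
  F[0-1] = -2021.7933 N (compression)
  F[0-2] = +393.2792 N (tension)
  F[1-2] = -2034.8471 N (compression)
  F[1-3] = +1347.8277 N (tension)
  F[2-3] = -1093.3747 N (compression)
  Rx@0 = +602.5700 N
  Ry@0 = +1759.5262 N
  Ry@2 = +2727.3638 N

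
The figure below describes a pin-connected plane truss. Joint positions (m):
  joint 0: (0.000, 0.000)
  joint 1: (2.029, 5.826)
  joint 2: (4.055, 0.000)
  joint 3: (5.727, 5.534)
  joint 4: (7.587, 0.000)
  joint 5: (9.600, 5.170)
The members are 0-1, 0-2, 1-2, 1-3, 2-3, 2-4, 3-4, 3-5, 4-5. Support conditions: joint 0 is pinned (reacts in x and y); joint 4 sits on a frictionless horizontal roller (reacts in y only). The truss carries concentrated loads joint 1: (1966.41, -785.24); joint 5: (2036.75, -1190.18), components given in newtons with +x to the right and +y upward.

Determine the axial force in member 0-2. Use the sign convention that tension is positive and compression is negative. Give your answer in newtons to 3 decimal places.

N=6 nodes, M=9 members, R=3 reactions → 2N=12, M+R=12
member 0 (0-1): L=6.1692, (cx,cy)=(0.3289,0.9444)
member 1 (0-2): L=4.0550, (cx,cy)=(1.0000,0.0000)
member 2 (1-2): L=6.1682, (cx,cy)=(0.3285,-0.9445)
member 3 (1-3): L=3.7095, (cx,cy)=(0.9969,-0.0787)
member 4 (2-3): L=5.7811, (cx,cy)=(0.2892,0.9573)
member 5 (2-4): L=3.5320, (cx,cy)=(1.0000,0.0000)
member 6 (3-4): L=5.8382, (cx,cy)=(0.3186,-0.9479)
member 7 (3-5): L=3.8901, (cx,cy)=(0.9956,-0.0936)
member 8 (4-5): L=5.5481, (cx,cy)=(0.3628,0.9319)
solve A·x = −loads:
  F[0-1] = +2793.8591 N (tension)
  F[0-2] = +3084.2834 N (tension)
  F[1-2] = -3637.0747 N (compression)
  F[1-3] = +147.5498 N (tension)
  F[2-3] = +3588.6544 N (tension)
  F[2-4] = +851.7476 N (tension)
  F[3-4] = -3851.0174 N (compression)
  F[3-5] = +2422.5287 N (tension)
  F[4-5] = -1033.9583 N (compression)
  Rx@0 = -4003.1600 N
  Ry@0 = -2638.4303 N
  Ry@4 = +4613.8503 N

3084.283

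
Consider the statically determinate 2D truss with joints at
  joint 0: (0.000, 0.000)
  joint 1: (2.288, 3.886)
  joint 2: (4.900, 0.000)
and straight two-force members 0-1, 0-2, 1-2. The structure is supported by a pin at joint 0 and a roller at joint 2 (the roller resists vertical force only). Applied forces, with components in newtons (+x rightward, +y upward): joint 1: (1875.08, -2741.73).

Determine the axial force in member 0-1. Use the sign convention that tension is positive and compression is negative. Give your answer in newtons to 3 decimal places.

29.642

N=3 nodes, M=3 members, R=3 reactions → 2N=6, M+R=6
member 0 (0-1): L=4.5095, (cx,cy)=(0.5074,0.8617)
member 1 (0-2): L=4.9000, (cx,cy)=(1.0000,0.0000)
member 2 (1-2): L=4.6823, (cx,cy)=(0.5579,-0.8299)
solve A·x = −loads:
  F[0-1] = +29.6419 N (tension)
  F[0-2] = +1860.0406 N (tension)
  F[1-2] = -3334.2994 N (compression)
  Rx@0 = -1875.0800 N
  Ry@0 = -25.5433 N
  Ry@2 = +2767.2733 N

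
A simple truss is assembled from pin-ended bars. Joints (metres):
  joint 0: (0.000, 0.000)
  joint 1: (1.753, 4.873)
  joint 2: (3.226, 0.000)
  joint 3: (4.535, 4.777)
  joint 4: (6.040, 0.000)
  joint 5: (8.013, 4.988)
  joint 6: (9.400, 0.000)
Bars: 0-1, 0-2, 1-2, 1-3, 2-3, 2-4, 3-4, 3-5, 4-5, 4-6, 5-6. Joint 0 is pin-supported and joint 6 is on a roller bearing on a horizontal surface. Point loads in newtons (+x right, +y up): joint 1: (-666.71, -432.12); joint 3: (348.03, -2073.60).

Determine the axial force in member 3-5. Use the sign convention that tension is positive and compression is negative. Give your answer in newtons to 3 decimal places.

N=7 nodes, M=11 members, R=3 reactions → 2N=14, M+R=14
member 0 (0-1): L=5.1787, (cx,cy)=(0.3385,0.9410)
member 1 (0-2): L=3.2260, (cx,cy)=(1.0000,0.0000)
member 2 (1-2): L=5.0908, (cx,cy)=(0.2893,-0.9572)
member 3 (1-3): L=2.7837, (cx,cy)=(0.9994,-0.0345)
member 4 (2-3): L=4.9531, (cx,cy)=(0.2643,0.9644)
member 5 (2-4): L=2.8140, (cx,cy)=(1.0000,0.0000)
member 6 (3-4): L=5.0085, (cx,cy)=(0.3005,-0.9538)
member 7 (3-5): L=3.4844, (cx,cy)=(0.9982,0.0606)
member 8 (4-5): L=5.3640, (cx,cy)=(0.3678,0.9299)
member 9 (4-6): L=3.3600, (cx,cy)=(1.0000,0.0000)
member 10 (5-6): L=5.1772, (cx,cy)=(0.2679,-0.9634)
solve A·x = −loads:
  F[0-1] = -1693.4636 N (compression)
  F[0-2] = +254.5585 N (tension)
  F[1-2] = +1222.6544 N (tension)
  F[1-3] = -260.4556 N (compression)
  F[2-3] = -1213.4986 N (compression)
  F[2-4] = +929.0328 N (tension)
  F[3-4] = -996.4766 N (compression)
  F[3-5] = -630.7580 N (compression)
  F[4-5] = +1022.0746 N (tension)
  F[4-6] = +253.6609 N (tension)
  F[5-6] = -946.8389 N (compression)
  Rx@0 = +318.6800 N
  Ry@0 = +1593.4919 N
  Ry@6 = +912.2281 N

-630.758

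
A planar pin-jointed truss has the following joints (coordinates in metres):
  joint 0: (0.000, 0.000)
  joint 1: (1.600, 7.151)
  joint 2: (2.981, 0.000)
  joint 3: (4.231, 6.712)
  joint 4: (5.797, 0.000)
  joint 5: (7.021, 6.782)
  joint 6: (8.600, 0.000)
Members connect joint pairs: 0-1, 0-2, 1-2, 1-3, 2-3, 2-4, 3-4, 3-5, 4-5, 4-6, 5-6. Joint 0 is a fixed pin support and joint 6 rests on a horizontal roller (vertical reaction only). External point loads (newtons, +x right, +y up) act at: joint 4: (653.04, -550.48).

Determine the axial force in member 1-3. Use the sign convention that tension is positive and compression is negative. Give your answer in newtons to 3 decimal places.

-78.352

N=7 nodes, M=11 members, R=3 reactions → 2N=14, M+R=14
member 0 (0-1): L=7.3278, (cx,cy)=(0.2183,0.9759)
member 1 (0-2): L=2.9810, (cx,cy)=(1.0000,0.0000)
member 2 (1-2): L=7.2831, (cx,cy)=(0.1896,-0.9819)
member 3 (1-3): L=2.6674, (cx,cy)=(0.9864,-0.1646)
member 4 (2-3): L=6.8274, (cx,cy)=(0.1831,0.9831)
member 5 (2-4): L=2.8160, (cx,cy)=(1.0000,0.0000)
member 6 (3-4): L=6.8923, (cx,cy)=(0.2272,-0.9738)
member 7 (3-5): L=2.7909, (cx,cy)=(0.9997,0.0251)
member 8 (4-5): L=6.8916, (cx,cy)=(0.1776,0.9841)
member 9 (4-6): L=2.8030, (cx,cy)=(1.0000,0.0000)
member 10 (5-6): L=6.9634, (cx,cy)=(0.2268,-0.9740)
solve A·x = −loads:
  F[0-1] = -183.8542 N (compression)
  F[0-2] = +693.1839 N (tension)
  F[1-2] = +195.8667 N (tension)
  F[1-3] = -78.3518 N (compression)
  F[2-3] = -195.6199 N (compression)
  F[2-4] = +766.1386 N (tension)
  F[3-4] = +180.2676 N (tension)
  F[3-5] = -154.1059 N (compression)
  F[4-5] = +380.9843 N (tension)
  F[4-6] = +86.3914 N (tension)
  F[5-6] = -380.9861 N (compression)
  Rx@0 = -653.0400 N
  Ry@0 = +179.4181 N
  Ry@6 = +371.0619 N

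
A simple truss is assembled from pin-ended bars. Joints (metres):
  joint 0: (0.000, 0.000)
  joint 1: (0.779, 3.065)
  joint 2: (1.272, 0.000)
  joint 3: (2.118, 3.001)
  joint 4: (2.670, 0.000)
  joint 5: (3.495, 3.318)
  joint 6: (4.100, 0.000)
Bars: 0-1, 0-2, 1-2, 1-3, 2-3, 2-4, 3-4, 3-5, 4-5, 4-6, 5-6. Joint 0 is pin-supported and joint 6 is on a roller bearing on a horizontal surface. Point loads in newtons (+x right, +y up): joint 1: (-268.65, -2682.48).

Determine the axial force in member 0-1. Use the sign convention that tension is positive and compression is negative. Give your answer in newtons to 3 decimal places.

N=7 nodes, M=11 members, R=3 reactions → 2N=14, M+R=14
member 0 (0-1): L=3.1624, (cx,cy)=(0.2463,0.9692)
member 1 (0-2): L=1.2720, (cx,cy)=(1.0000,0.0000)
member 2 (1-2): L=3.1044, (cx,cy)=(0.1588,-0.9873)
member 3 (1-3): L=1.3405, (cx,cy)=(0.9989,-0.0477)
member 4 (2-3): L=3.1180, (cx,cy)=(0.2713,0.9625)
member 5 (2-4): L=1.3980, (cx,cy)=(1.0000,0.0000)
member 6 (3-4): L=3.0513, (cx,cy)=(0.1809,-0.9835)
member 7 (3-5): L=1.4130, (cx,cy)=(0.9745,0.2243)
member 8 (4-5): L=3.4190, (cx,cy)=(0.2413,0.9705)
member 9 (4-6): L=1.4300, (cx,cy)=(1.0000,0.0000)
member 10 (5-6): L=3.3727, (cx,cy)=(0.1794,-0.9838)
solve A·x = −loads:
  F[0-1] = -2449.1067 N (compression)
  F[0-2] = +334.6343 N (tension)
  F[1-2] = -298.9066 N (compression)
  F[1-3] = -287.4937 N (compression)
  F[2-3] = +306.6156 N (tension)
  F[2-4] = +203.9716 N (tension)
  F[3-4] = -347.0677 N (compression)
  F[3-5] = -144.8786 N (compression)
  F[4-5] = +351.7347 N (tension)
  F[4-6] = +56.3133 N (tension)
  F[5-6] = -313.9310 N (compression)
  Rx@0 = +268.6500 N
  Ry@0 = +2373.6411 N
  Ry@6 = +308.8389 N

-2449.107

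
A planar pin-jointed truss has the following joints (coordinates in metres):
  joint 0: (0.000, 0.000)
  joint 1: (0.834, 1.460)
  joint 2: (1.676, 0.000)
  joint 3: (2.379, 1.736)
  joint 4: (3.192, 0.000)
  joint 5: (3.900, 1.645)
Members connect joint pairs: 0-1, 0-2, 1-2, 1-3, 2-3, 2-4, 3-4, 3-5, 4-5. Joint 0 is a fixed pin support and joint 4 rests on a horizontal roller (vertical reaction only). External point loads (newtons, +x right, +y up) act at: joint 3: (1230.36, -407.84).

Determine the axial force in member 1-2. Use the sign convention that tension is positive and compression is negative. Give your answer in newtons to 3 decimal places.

N=6 nodes, M=9 members, R=3 reactions → 2N=12, M+R=12
member 0 (0-1): L=1.6814, (cx,cy)=(0.4960,0.8683)
member 1 (0-2): L=1.6760, (cx,cy)=(1.0000,0.0000)
member 2 (1-2): L=1.6854, (cx,cy)=(0.4996,-0.8663)
member 3 (1-3): L=1.5695, (cx,cy)=(0.9844,0.1759)
member 4 (2-3): L=1.8729, (cx,cy)=(0.3753,0.9269)
member 5 (2-4): L=1.5160, (cx,cy)=(1.0000,0.0000)
member 6 (3-4): L=1.9169, (cx,cy)=(0.4241,-0.9056)
member 7 (3-5): L=1.5237, (cx,cy)=(0.9982,-0.0597)
member 8 (4-5): L=1.7909, (cx,cy)=(0.3953,0.9185)
solve A·x = −loads:
  F[0-1] = +650.9916 N (tension)
  F[0-2] = +907.4611 N (tension)
  F[1-2] = -531.2171 N (compression)
  F[1-3] = +597.6004 N (tension)
  F[2-3] = +496.4743 N (tension)
  F[2-4] = +455.7233 N (tension)
  F[3-4] = -1074.5326 N (compression)
  F[3-5] = +0.0000 N (tension)
  F[4-5] = -0.0000 N (compression)
  Rx@0 = -1230.3600 N
  Ry@0 = -565.2666 N
  Ry@4 = +973.1066 N

-531.217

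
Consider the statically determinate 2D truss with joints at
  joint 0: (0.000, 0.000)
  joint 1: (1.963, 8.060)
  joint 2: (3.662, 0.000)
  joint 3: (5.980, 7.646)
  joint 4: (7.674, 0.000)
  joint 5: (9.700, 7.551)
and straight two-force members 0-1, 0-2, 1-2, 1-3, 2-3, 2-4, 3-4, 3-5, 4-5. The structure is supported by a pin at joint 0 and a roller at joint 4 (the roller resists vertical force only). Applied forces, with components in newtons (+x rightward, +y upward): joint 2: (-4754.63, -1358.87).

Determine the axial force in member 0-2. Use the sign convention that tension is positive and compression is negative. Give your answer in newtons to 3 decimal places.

-4581.608

N=6 nodes, M=9 members, R=3 reactions → 2N=12, M+R=12
member 0 (0-1): L=8.2956, (cx,cy)=(0.2366,0.9716)
member 1 (0-2): L=3.6620, (cx,cy)=(1.0000,0.0000)
member 2 (1-2): L=8.2371, (cx,cy)=(0.2063,-0.9785)
member 3 (1-3): L=4.0383, (cx,cy)=(0.9947,-0.1025)
member 4 (2-3): L=7.9896, (cx,cy)=(0.2901,0.9570)
member 5 (2-4): L=4.0120, (cx,cy)=(1.0000,0.0000)
member 6 (3-4): L=7.8314, (cx,cy)=(0.2163,-0.9763)
member 7 (3-5): L=3.7212, (cx,cy)=(0.9997,-0.0255)
member 8 (4-5): L=7.8181, (cx,cy)=(0.2591,0.9658)
solve A·x = −loads:
  F[0-1] = -731.1892 N (compression)
  F[0-2] = -4581.6076 N (compression)
  F[1-2] = +760.7869 N (tension)
  F[1-3] = -331.6910 N (compression)
  F[2-3] = +642.0582 N (tension)
  F[2-4] = +143.6659 N (tension)
  F[3-4] = -664.1712 N (compression)
  F[3-5] = -0.0000 N (tension)
  F[4-5] = +0.0000 N (tension)
  Rx@0 = +4754.6300 N
  Ry@0 = +710.4230 N
  Ry@4 = +648.4470 N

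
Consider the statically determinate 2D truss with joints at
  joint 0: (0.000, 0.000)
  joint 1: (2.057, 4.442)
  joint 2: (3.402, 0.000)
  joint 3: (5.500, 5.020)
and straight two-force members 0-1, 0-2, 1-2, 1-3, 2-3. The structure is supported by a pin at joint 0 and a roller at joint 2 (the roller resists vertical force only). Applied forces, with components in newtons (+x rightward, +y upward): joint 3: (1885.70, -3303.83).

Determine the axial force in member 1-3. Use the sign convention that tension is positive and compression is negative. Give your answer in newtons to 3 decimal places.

3562.091

N=4 nodes, M=5 members, R=3 reactions → 2N=8, M+R=8
member 0 (0-1): L=4.8952, (cx,cy)=(0.4202,0.9074)
member 1 (0-2): L=3.4020, (cx,cy)=(1.0000,0.0000)
member 2 (1-2): L=4.6412, (cx,cy)=(0.2898,-0.9571)
member 3 (1-3): L=3.4912, (cx,cy)=(0.9862,0.1656)
member 4 (2-3): L=5.4408, (cx,cy)=(0.3856,0.9227)
solve A·x = −loads:
  F[0-1] = +5311.7279 N (tension)
  F[0-2] = -346.3454 N (compression)
  F[1-2] = -4419.9316 N (compression)
  F[1-3] = +3562.0910 N (tension)
  F[2-3] = -4219.9261 N (compression)
  Rx@0 = -1885.7000 N
  Ry@0 = -4820.0027 N
  Ry@2 = +8123.8327 N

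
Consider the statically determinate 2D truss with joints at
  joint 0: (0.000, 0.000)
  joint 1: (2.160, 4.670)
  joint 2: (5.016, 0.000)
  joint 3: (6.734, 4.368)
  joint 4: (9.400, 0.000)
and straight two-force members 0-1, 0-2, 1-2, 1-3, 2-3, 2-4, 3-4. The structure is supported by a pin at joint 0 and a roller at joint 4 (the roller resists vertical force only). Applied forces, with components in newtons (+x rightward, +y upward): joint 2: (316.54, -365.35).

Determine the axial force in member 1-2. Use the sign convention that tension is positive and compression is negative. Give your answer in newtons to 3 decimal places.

N=5 nodes, M=7 members, R=3 reactions → 2N=10, M+R=10
member 0 (0-1): L=5.1453, (cx,cy)=(0.4198,0.9076)
member 1 (0-2): L=5.0160, (cx,cy)=(1.0000,0.0000)
member 2 (1-2): L=5.4741, (cx,cy)=(0.5217,-0.8531)
member 3 (1-3): L=4.5840, (cx,cy)=(0.9978,-0.0659)
member 4 (2-3): L=4.6937, (cx,cy)=(0.3660,0.9306)
member 5 (2-4): L=4.3840, (cx,cy)=(1.0000,0.0000)
member 6 (3-4): L=5.1173, (cx,cy)=(0.5210,-0.8536)
solve A·x = −loads:
  F[0-1] = -187.7365 N (compression)
  F[0-2] = +395.3513 N (tension)
  F[1-2] = +214.4920 N (tension)
  F[1-3] = -191.1336 N (compression)
  F[2-3] = +195.9633 N (tension)
  F[2-4] = +118.9916 N (tension)
  F[3-4] = -228.4015 N (compression)
  Rx@0 = -316.5400 N
  Ry@0 = +170.3930 N
  Ry@4 = +194.9570 N

214.492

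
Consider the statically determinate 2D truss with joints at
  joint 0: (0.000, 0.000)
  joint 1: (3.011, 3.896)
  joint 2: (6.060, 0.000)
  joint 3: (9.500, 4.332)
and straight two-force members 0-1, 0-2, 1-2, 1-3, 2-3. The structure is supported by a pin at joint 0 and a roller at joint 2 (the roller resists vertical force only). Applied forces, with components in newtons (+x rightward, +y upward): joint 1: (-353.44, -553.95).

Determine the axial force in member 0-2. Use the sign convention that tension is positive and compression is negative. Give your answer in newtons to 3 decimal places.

N=4 nodes, M=5 members, R=3 reactions → 2N=8, M+R=8
member 0 (0-1): L=4.9239, (cx,cy)=(0.6115,0.7912)
member 1 (0-2): L=6.0600, (cx,cy)=(1.0000,0.0000)
member 2 (1-2): L=4.9472, (cx,cy)=(0.6163,-0.7875)
member 3 (1-3): L=6.5036, (cx,cy)=(0.9978,0.0670)
member 4 (2-3): L=5.5317, (cx,cy)=(0.6219,0.7831)
solve A·x = −loads:
  F[0-1] = -639.4263 N (compression)
  F[0-2] = +37.5726 N (tension)
  F[1-2] = -60.9645 N (compression)
  F[1-3] = +0.0000 N (tension)
  F[2-3] = -0.0000 N (compression)
  Rx@0 = +353.4400 N
  Ry@0 = +505.9399 N
  Ry@2 = +48.0101 N

37.573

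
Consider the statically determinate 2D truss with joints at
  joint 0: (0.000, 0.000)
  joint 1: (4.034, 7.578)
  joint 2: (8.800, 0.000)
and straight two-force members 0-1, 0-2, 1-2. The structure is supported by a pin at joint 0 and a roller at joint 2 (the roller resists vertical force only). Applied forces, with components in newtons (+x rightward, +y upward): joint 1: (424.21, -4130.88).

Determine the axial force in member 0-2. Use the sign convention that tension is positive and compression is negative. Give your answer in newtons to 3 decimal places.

N=3 nodes, M=3 members, R=3 reactions → 2N=6, M+R=6
member 0 (0-1): L=8.5848, (cx,cy)=(0.4699,0.8827)
member 1 (0-2): L=8.8000, (cx,cy)=(1.0000,0.0000)
member 2 (1-2): L=8.9521, (cx,cy)=(0.5324,-0.8465)
solve A·x = −loads:
  F[0-1] = -2120.6542 N (compression)
  F[0-2] = +1420.7030 N (tension)
  F[1-2] = -2668.5552 N (compression)
  Rx@0 = -424.2100 N
  Ry@0 = +1871.9444 N
  Ry@2 = +2258.9356 N

1420.703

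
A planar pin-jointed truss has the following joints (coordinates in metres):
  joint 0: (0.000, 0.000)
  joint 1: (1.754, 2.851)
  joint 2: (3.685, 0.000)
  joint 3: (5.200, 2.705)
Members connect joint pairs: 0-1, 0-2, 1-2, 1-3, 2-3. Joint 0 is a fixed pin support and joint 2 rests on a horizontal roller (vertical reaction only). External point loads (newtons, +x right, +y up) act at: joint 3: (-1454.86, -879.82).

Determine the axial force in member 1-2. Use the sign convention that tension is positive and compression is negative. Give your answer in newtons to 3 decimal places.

901.068

N=4 nodes, M=5 members, R=3 reactions → 2N=8, M+R=8
member 0 (0-1): L=3.3473, (cx,cy)=(0.5240,0.8517)
member 1 (0-2): L=3.6850, (cx,cy)=(1.0000,0.0000)
member 2 (1-2): L=3.4434, (cx,cy)=(0.5608,-0.8280)
member 3 (1-3): L=3.4491, (cx,cy)=(0.9991,-0.0423)
member 4 (2-3): L=3.1004, (cx,cy)=(0.4887,0.8725)
solve A·x = −loads:
  F[0-1] = -829.1847 N (compression)
  F[0-2] = -1020.3693 N (compression)
  F[1-2] = +901.0681 N (tension)
  F[1-3] = -940.6383 N (compression)
  F[2-3] = -1054.0514 N (compression)
  Rx@0 = +1454.8600 N
  Ry@0 = +706.2331 N
  Ry@2 = +173.5869 N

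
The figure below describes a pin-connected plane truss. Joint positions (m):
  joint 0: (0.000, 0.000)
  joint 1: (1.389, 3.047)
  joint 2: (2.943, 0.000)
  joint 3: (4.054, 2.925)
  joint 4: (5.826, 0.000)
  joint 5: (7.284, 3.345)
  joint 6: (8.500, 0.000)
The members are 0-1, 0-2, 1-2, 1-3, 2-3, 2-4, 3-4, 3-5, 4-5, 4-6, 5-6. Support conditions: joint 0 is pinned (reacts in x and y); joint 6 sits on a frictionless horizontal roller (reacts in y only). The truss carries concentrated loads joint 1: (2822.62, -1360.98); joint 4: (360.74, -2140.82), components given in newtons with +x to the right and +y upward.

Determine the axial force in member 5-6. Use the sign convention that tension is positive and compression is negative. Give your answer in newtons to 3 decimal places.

N=7 nodes, M=11 members, R=3 reactions → 2N=14, M+R=14
member 0 (0-1): L=3.3487, (cx,cy)=(0.4148,0.9099)
member 1 (0-2): L=2.9430, (cx,cy)=(1.0000,0.0000)
member 2 (1-2): L=3.4204, (cx,cy)=(0.4543,-0.8908)
member 3 (1-3): L=2.6678, (cx,cy)=(0.9990,-0.0457)
member 4 (2-3): L=3.1289, (cx,cy)=(0.3551,0.9348)
member 5 (2-4): L=2.8830, (cx,cy)=(1.0000,0.0000)
member 6 (3-4): L=3.4199, (cx,cy)=(0.5181,-0.8553)
member 7 (3-5): L=3.2572, (cx,cy)=(0.9917,0.1289)
member 8 (4-5): L=3.6489, (cx,cy)=(0.3996,0.9167)
member 9 (4-6): L=2.6740, (cx,cy)=(1.0000,0.0000)
member 10 (5-6): L=3.5592, (cx,cy)=(0.3417,-0.9398)
solve A·x = −loads:
  F[0-1] = -879.4553 N (compression)
  F[0-2] = +3548.1516 N (tension)
  F[1-2] = -476.8029 N (compression)
  F[1-3] = -2973.8956 N (compression)
  F[2-3] = +454.3588 N (tension)
  F[2-4] = +3170.1914 N (tension)
  F[3-4] = -1003.6830 N (compression)
  F[3-5] = -2308.6704 N (compression)
  F[4-5] = +3271.7901 N (tension)
  F[4-6] = +982.0953 N (tension)
  F[5-6] = -2874.5416 N (compression)
  Rx@0 = -3183.3600 N
  Ry@0 = +800.2304 N
  Ry@6 = +2701.5696 N

-2874.542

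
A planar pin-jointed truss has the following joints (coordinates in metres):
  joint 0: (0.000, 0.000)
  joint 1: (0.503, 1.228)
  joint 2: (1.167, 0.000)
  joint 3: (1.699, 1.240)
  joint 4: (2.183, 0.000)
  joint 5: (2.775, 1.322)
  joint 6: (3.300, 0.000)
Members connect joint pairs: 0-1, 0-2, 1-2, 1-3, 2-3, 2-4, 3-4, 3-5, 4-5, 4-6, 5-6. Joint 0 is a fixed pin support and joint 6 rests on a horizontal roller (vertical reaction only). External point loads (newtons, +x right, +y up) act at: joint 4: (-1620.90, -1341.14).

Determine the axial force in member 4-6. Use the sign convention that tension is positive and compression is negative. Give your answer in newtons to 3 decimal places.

352.324

N=7 nodes, M=11 members, R=3 reactions → 2N=14, M+R=14
member 0 (0-1): L=1.3270, (cx,cy)=(0.3790,0.9254)
member 1 (0-2): L=1.1670, (cx,cy)=(1.0000,0.0000)
member 2 (1-2): L=1.3960, (cx,cy)=(0.4756,-0.8796)
member 3 (1-3): L=1.1961, (cx,cy)=(0.9999,0.0100)
member 4 (2-3): L=1.3493, (cx,cy)=(0.3943,0.9190)
member 5 (2-4): L=1.0160, (cx,cy)=(1.0000,0.0000)
member 6 (3-4): L=1.3311, (cx,cy)=(0.3636,-0.9316)
member 7 (3-5): L=1.0791, (cx,cy)=(0.9971,0.0760)
member 8 (4-5): L=1.4485, (cx,cy)=(0.4087,0.9127)
member 9 (4-6): L=1.1170, (cx,cy)=(1.0000,0.0000)
member 10 (5-6): L=1.4224, (cx,cy)=(0.3691,-0.9294)
solve A·x = −loads:
  F[0-1] = -490.5619 N (compression)
  F[0-2] = -1434.9557 N (compression)
  F[1-2] = +511.1745 N (tension)
  F[1-3] = -429.0994 N (compression)
  F[2-3] = -489.2868 N (compression)
  F[2-4] = -998.9077 N (compression)
  F[3-4] = +423.8200 N (tension)
  F[3-5] = -778.3463 N (compression)
  F[4-5] = +1036.8809 N (tension)
  F[4-6] = +352.3236 N (tension)
  F[5-6] = -954.5827 N (compression)
  Rx@0 = +1620.9000 N
  Ry@0 = +453.9556 N
  Ry@6 = +887.1844 N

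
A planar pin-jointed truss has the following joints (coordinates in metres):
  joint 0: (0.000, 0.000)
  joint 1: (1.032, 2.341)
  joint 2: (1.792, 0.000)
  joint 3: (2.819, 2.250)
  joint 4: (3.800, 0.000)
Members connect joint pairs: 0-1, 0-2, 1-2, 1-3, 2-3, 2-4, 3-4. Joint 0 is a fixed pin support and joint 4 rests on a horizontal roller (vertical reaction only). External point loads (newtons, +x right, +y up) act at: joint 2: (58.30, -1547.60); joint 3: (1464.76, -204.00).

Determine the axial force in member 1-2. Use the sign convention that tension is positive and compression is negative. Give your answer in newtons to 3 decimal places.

3.450

N=5 nodes, M=7 members, R=3 reactions → 2N=10, M+R=10
member 0 (0-1): L=2.5584, (cx,cy)=(0.4034,0.9150)
member 1 (0-2): L=1.7920, (cx,cy)=(1.0000,0.0000)
member 2 (1-2): L=2.4613, (cx,cy)=(0.3088,-0.9511)
member 3 (1-3): L=1.7893, (cx,cy)=(0.9987,-0.0509)
member 4 (2-3): L=2.4733, (cx,cy)=(0.4152,0.9097)
member 5 (2-4): L=2.0080, (cx,cy)=(1.0000,0.0000)
member 6 (3-4): L=2.4546, (cx,cy)=(0.3997,-0.9167)
solve A·x = −loads:
  F[0-1] = -3.4496 N (compression)
  F[0-2] = +1524.4515 N (tension)
  F[1-2] = +3.4502 N (tension)
  F[1-3] = -2.4601 N (compression)
  F[2-3] = +1697.5856 N (tension)
  F[2-4] = +762.3214 N (tension)
  F[3-4] = -1907.4036 N (compression)
  Rx@0 = -1523.0600 N
  Ry@0 = +3.1565 N
  Ry@4 = +1748.4435 N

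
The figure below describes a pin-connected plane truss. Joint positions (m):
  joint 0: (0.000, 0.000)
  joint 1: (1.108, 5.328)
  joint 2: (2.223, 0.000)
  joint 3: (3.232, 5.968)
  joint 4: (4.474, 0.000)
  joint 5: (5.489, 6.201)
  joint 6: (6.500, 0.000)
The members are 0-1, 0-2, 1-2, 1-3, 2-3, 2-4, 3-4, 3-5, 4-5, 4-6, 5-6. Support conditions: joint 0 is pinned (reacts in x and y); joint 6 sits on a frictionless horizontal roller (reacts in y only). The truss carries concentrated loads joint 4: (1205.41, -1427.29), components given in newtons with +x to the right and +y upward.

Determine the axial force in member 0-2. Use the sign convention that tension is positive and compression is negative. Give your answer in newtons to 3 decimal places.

1297.925

N=7 nodes, M=11 members, R=3 reactions → 2N=14, M+R=14
member 0 (0-1): L=5.4420, (cx,cy)=(0.2036,0.9791)
member 1 (0-2): L=2.2230, (cx,cy)=(1.0000,0.0000)
member 2 (1-2): L=5.4434, (cx,cy)=(0.2048,-0.9788)
member 3 (1-3): L=2.2183, (cx,cy)=(0.9575,0.2885)
member 4 (2-3): L=6.0527, (cx,cy)=(0.1667,0.9860)
member 5 (2-4): L=2.2510, (cx,cy)=(1.0000,0.0000)
member 6 (3-4): L=6.0959, (cx,cy)=(0.2037,-0.9790)
member 7 (3-5): L=2.2690, (cx,cy)=(0.9947,0.1027)
member 8 (4-5): L=6.2835, (cx,cy)=(0.1615,0.9869)
member 9 (4-6): L=2.0260, (cx,cy)=(1.0000,0.0000)
member 10 (5-6): L=6.2829, (cx,cy)=(0.1609,-0.9870)
solve A·x = −loads:
  F[0-1] = -454.3932 N (compression)
  F[0-2] = +1297.9254 N (tension)
  F[1-2] = +400.7611 N (tension)
  F[1-3] = -182.3593 N (compression)
  F[2-3] = -397.8304 N (compression)
  F[2-4] = +1446.3344 N (tension)
  F[3-4] = +419.9795 N (tension)
  F[3-5] = -328.2282 N (compression)
  F[4-5] = +1029.6421 N (tension)
  F[4-6] = +160.1711 N (tension)
  F[5-6] = -995.3861 N (compression)
  Rx@0 = -1205.4100 N
  Ry@0 = +444.8753 N
  Ry@6 = +982.4147 N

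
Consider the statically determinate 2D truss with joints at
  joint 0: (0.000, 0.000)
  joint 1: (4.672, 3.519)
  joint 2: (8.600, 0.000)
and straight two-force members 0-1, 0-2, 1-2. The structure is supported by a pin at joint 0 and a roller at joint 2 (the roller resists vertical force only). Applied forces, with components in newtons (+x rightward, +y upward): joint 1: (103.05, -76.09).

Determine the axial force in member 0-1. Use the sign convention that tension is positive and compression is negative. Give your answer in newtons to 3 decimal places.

12.321

N=3 nodes, M=3 members, R=3 reactions → 2N=6, M+R=6
member 0 (0-1): L=5.8490, (cx,cy)=(0.7988,0.6016)
member 1 (0-2): L=8.6000, (cx,cy)=(1.0000,0.0000)
member 2 (1-2): L=5.2738, (cx,cy)=(0.7448,-0.6673)
solve A·x = −loads:
  F[0-1] = +12.3212 N (tension)
  F[0-2] = +93.2082 N (tension)
  F[1-2] = -125.1420 N (compression)
  Rx@0 = -103.0500 N
  Ry@0 = -7.4130 N
  Ry@2 = +83.5030 N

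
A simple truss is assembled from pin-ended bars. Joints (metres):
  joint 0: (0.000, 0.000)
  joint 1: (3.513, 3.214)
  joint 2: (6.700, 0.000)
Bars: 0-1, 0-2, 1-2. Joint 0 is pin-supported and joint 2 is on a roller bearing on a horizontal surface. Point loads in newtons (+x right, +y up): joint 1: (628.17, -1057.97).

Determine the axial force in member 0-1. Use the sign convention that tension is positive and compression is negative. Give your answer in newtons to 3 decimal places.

N=3 nodes, M=3 members, R=3 reactions → 2N=6, M+R=6
member 0 (0-1): L=4.7614, (cx,cy)=(0.7378,0.6750)
member 1 (0-2): L=6.7000, (cx,cy)=(1.0000,0.0000)
member 2 (1-2): L=4.5262, (cx,cy)=(0.7041,-0.7101)
solve A·x = −loads:
  F[0-1] = -299.1244 N (compression)
  F[0-2] = +848.8662 N (tension)
  F[1-2] = -1205.5740 N (compression)
  Rx@0 = -628.1700 N
  Ry@0 = +201.9122 N
  Ry@2 = +856.0578 N

-299.124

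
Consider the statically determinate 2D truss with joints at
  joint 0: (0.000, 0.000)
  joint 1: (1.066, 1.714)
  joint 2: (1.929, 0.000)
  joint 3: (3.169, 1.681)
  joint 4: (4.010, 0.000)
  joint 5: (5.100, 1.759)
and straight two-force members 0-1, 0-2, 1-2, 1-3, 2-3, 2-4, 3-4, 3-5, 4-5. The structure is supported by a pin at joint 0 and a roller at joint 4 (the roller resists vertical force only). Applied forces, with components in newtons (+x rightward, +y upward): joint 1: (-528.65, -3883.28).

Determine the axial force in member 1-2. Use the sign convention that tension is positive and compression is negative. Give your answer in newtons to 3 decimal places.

-885.458

N=6 nodes, M=9 members, R=3 reactions → 2N=12, M+R=12
member 0 (0-1): L=2.0185, (cx,cy)=(0.5281,0.8492)
member 1 (0-2): L=1.9290, (cx,cy)=(1.0000,0.0000)
member 2 (1-2): L=1.9190, (cx,cy)=(0.4497,-0.8932)
member 3 (1-3): L=2.1033, (cx,cy)=(0.9999,-0.0157)
member 4 (2-3): L=2.0889, (cx,cy)=(0.5936,0.8047)
member 5 (2-4): L=2.0810, (cx,cy)=(1.0000,0.0000)
member 6 (3-4): L=1.8796, (cx,cy)=(0.4474,-0.8943)
member 7 (3-5): L=1.9326, (cx,cy)=(0.9992,0.0404)
member 8 (4-5): L=2.0693, (cx,cy)=(0.5267,0.8500)
solve A·x = −loads:
  F[0-1] = -3623.4742 N (compression)
  F[0-2] = +1385.0055 N (tension)
  F[1-2] = -885.4577 N (compression)
  F[1-3] = -986.9250 N (compression)
  F[2-3] = +982.7573 N (tension)
  F[2-4] = +403.4157 N (tension)
  F[3-4] = -901.6359 N (compression)
  F[3-5] = +0.0000 N (tension)
  F[4-5] = -0.0000 N (compression)
  Rx@0 = +528.6500 N
  Ry@0 = +3076.9283 N
  Ry@4 = +806.3517 N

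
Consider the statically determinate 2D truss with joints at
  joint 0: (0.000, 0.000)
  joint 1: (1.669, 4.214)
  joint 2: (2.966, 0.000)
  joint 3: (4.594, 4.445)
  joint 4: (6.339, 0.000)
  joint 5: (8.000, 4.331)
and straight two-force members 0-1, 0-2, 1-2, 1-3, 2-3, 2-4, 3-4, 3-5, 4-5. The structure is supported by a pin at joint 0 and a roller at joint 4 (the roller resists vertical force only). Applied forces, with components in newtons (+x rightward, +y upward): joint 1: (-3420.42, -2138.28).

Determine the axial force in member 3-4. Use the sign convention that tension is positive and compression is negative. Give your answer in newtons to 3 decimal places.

N=6 nodes, M=9 members, R=3 reactions → 2N=12, M+R=12
member 0 (0-1): L=4.5325, (cx,cy)=(0.3682,0.9297)
member 1 (0-2): L=2.9660, (cx,cy)=(1.0000,0.0000)
member 2 (1-2): L=4.4091, (cx,cy)=(0.2942,-0.9558)
member 3 (1-3): L=2.9341, (cx,cy)=(0.9969,0.0787)
member 4 (2-3): L=4.7338, (cx,cy)=(0.3439,0.9390)
member 5 (2-4): L=3.3730, (cx,cy)=(1.0000,0.0000)
member 6 (3-4): L=4.7753, (cx,cy)=(0.3654,-0.9308)
member 7 (3-5): L=3.4079, (cx,cy)=(0.9994,-0.0335)
member 8 (4-5): L=4.6386, (cx,cy)=(0.3581,0.9337)
solve A·x = −loads:
  F[0-1] = -4139.9956 N (compression)
  F[0-2] = -1895.9443 N (compression)
  F[1-2] = +1900.4834 N (tension)
  F[1-3] = +1341.0501 N (tension)
  F[2-3] = -1934.3906 N (compression)
  F[2-4] = -671.6251 N (compression)
  F[3-4] = +1837.9256 N (tension)
  F[3-5] = -0.0000 N (tension)
  F[4-5] = +0.0000 N (tension)
  Rx@0 = +3420.4200 N
  Ry@0 = +3849.0957 N
  Ry@4 = -1710.8157 N

1837.926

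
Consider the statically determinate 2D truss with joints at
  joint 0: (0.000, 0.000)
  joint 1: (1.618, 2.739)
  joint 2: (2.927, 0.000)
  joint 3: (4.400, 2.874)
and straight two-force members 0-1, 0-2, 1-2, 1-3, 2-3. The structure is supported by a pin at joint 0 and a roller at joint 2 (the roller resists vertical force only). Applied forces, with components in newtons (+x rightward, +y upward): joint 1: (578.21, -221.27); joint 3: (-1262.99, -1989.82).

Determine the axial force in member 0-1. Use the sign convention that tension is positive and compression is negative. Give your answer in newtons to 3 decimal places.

236.196

N=4 nodes, M=5 members, R=3 reactions → 2N=8, M+R=8
member 0 (0-1): L=3.1812, (cx,cy)=(0.5086,0.8610)
member 1 (0-2): L=2.9270, (cx,cy)=(1.0000,0.0000)
member 2 (1-2): L=3.0357, (cx,cy)=(0.4312,-0.9023)
member 3 (1-3): L=2.7853, (cx,cy)=(0.9988,0.0485)
member 4 (2-3): L=3.2295, (cx,cy)=(0.4561,0.8899)
solve A·x = −loads:
  F[0-1] = +236.1964 N (tension)
  F[0-2] = -804.9125 N (compression)
  F[1-2] = -484.0466 N (compression)
  F[1-3] = -249.6505 N (compression)
  F[2-3] = -2222.3471 N (compression)
  Rx@0 = +684.7800 N
  Ry@0 = -203.3640 N
  Ry@2 = +2414.4540 N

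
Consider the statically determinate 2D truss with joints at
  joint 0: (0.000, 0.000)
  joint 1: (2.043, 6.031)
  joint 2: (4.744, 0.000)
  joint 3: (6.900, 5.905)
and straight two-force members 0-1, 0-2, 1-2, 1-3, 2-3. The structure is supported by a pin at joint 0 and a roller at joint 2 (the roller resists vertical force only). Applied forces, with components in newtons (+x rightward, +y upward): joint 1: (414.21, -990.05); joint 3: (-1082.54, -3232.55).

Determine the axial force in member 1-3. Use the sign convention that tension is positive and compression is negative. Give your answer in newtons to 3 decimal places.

N=4 nodes, M=5 members, R=3 reactions → 2N=8, M+R=8
member 0 (0-1): L=6.3676, (cx,cy)=(0.3208,0.9471)
member 1 (0-2): L=4.7440, (cx,cy)=(1.0000,0.0000)
member 2 (1-2): L=6.6082, (cx,cy)=(0.4087,-0.9127)
member 3 (1-3): L=4.8586, (cx,cy)=(0.9997,-0.0259)
member 4 (2-3): L=6.2863, (cx,cy)=(0.3430,0.9393)
solve A·x = −loads:
  F[0-1] = +89.2359 N (tension)
  F[0-2] = -696.9605 N (compression)
  F[1-2] = -1180.1624 N (compression)
  F[1-3] = +96.8260 N (tension)
  F[2-3] = -3438.6014 N (compression)
  Rx@0 = +668.3300 N
  Ry@0 = -84.5182 N
  Ry@2 = +4307.1182 N

96.826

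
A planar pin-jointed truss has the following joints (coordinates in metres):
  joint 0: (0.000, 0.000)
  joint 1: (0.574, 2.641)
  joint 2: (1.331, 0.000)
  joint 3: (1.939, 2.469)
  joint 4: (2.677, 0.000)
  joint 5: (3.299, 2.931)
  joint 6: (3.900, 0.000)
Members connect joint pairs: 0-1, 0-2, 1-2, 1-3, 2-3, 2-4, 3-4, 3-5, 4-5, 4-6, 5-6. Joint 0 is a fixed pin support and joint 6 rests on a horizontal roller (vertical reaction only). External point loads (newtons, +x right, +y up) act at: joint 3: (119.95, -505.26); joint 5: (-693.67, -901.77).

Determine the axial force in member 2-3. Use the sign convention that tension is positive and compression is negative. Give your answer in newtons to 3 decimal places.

-920.337

N=7 nodes, M=11 members, R=3 reactions → 2N=14, M+R=14
member 0 (0-1): L=2.7027, (cx,cy)=(0.2124,0.9772)
member 1 (0-2): L=1.3310, (cx,cy)=(1.0000,0.0000)
member 2 (1-2): L=2.7473, (cx,cy)=(0.2755,-0.9613)
member 3 (1-3): L=1.3758, (cx,cy)=(0.9922,-0.1250)
member 4 (2-3): L=2.5428, (cx,cy)=(0.2391,0.9710)
member 5 (2-4): L=1.3460, (cx,cy)=(1.0000,0.0000)
member 6 (3-4): L=2.5769, (cx,cy)=(0.2864,-0.9581)
member 7 (3-5): L=1.4363, (cx,cy)=(0.9469,0.3217)
member 8 (4-5): L=2.9963, (cx,cy)=(0.2076,0.9782)
member 9 (4-6): L=1.2230, (cx,cy)=(1.0000,0.0000)
member 10 (5-6): L=2.9920, (cx,cy)=(0.2009,-0.9796)
solve A·x = −loads:
  F[0-1] = -857.9758 N (compression)
  F[0-2] = -391.5000 N (compression)
  F[1-2] = +929.6255 N (tension)
  F[1-3] = -441.8338 N (compression)
  F[2-3] = -920.3365 N (compression)
  F[2-4] = +84.7093 N (tension)
  F[3-4] = +65.1148 N (tension)
  F[3-5] = -841.7605 N (compression)
  F[4-5] = -63.7767 N (compression)
  F[4-6] = +116.5968 N (tension)
  F[5-6] = -580.4587 N (compression)
  Rx@0 = +573.7200 N
  Ry@0 = +838.4023 N
  Ry@6 = +568.6277 N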